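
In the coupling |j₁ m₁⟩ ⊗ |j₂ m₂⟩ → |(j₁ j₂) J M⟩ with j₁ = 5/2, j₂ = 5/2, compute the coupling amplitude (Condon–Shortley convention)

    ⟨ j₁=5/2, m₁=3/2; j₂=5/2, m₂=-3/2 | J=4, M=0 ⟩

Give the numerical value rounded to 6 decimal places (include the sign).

+0.566947  (= +√(9/28))

√[9·1!4!4!/10! · 4!1!1!4!4!4!] = √(82944/175)
  +(−1)^0/∏(0,1,1,1,3,3)! = 1/36  (running 1/36)
  +(−1)^1/∏(1,0,0,0,4,4)! = -1/576  (running 5/192)
⟨..|..⟩ = √(82944/175)·(5/192) = +0.566947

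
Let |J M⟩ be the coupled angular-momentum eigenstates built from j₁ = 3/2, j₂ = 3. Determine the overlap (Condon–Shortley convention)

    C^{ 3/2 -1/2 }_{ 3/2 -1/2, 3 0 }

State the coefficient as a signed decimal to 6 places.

+√(9/35) ≈ +0.507093

triangle: 3!*0!*3!/7! = 36/5040
(j±m)!: 1!*2!*3!*3!*1!*2! = 144
prefactor² = (2J+1)*Δ*N² = 144/35
  k=2: +1/(2!*1!*0!*1!*0!*2!) = 1/4
Σ = 1/4  ⇒  CG² = 144/35*1/4² = 9/35
CG = +√(9/35) = +0.507093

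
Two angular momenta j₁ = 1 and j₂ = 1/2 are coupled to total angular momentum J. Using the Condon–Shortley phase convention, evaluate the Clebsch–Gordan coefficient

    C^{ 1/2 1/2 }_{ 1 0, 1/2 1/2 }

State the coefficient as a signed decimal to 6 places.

−√(1/3) = -0.577350

√[2·1!1!0!/3! · 1!1!1!0!1!0!] = √(1/3)
  +(−1)^1/∏(1,0,0,0,1,0)! = -1  (running -1)
⟨..|..⟩ = √(1/3)·(-1) = -0.577350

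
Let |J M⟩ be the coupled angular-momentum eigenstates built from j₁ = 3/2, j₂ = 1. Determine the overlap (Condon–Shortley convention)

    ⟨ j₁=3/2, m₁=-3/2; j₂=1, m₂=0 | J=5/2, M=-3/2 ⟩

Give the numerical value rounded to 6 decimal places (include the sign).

triangle: 0!·3!·2!/6! = 12/720
(j±m)!: 0!·3!·1!·1!·1!·4! = 144
prefactor² = (2J+1)·Δ·N² = 72/5
  k=0: +1/(0!·0!·3!·1!·0!·1!) = 1/6
Σ = 1/6  ⇒  CG² = 72/5·1/6² = 2/5
CG = +√(2/5) = +0.632456

+√(2/5) ≈ +0.632456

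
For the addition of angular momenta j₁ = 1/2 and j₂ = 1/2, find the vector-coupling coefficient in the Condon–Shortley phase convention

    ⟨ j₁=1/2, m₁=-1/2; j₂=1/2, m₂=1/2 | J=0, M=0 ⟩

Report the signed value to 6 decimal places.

triangle: 1!×0!×0!/2! = 1/2
(j±m)!: 0!×1!×1!×0!×0!×0! = 1
prefactor² = (2J+1)×Δ×N² = 1/2
  k=1: −1/(1!×0!×0!×0!×0!×0!) = -1
Σ = -1  ⇒  CG² = 1/2×(-1)² = 1/2
CG = −√(1/2) = -0.707107

-0.707107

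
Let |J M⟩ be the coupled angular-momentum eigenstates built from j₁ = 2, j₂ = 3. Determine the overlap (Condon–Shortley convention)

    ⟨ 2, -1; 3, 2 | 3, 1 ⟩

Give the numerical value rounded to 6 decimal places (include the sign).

j₁+j₂−J=2  J+j₁−j₂=2  J−j₁+j₂=4  j₁+j₂+J+1=9
(j₁±m₁, j₂±m₂, J±M) = (1,3,5,1,4,2)
P² = 64
sum k=1..2:
  [1] −1/48 = -1/48
  [2] +1/12 = 1/12
S = 1/16
C² = P²·S² = 1/4 ; C = +0.500000

+0.500000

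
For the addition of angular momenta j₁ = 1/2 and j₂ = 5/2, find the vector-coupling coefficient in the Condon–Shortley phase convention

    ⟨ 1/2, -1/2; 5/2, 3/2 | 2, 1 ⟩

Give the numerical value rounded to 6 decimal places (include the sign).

−√(2/3) ≈ -0.816497

√[5·1!0!4!/6! · 0!1!4!1!3!1!] = √(24)
  +(−1)^1/∏(1,0,0,3,0,1)! = -1/6  (running -1/6)
⟨..|..⟩ = √(24)·(-1/6) = -0.816497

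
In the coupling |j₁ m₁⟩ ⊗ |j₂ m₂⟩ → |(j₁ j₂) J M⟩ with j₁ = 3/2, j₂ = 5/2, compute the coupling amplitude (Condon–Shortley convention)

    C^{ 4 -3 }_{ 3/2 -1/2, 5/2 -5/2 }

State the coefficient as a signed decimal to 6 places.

triangle: 0!*3!*5!/9! = 720/362880
(j±m)!: 1!*2!*0!*5!*1!*7! = 1209600
prefactor² = (2J+1)*Δ*N² = 21600
  k=0: +1/(0!*0!*2!*0!*1!*5!) = 1/240
Σ = 1/240  ⇒  CG² = 21600*1/240² = 3/8
CG = +√(3/8) = +0.612372

+0.612372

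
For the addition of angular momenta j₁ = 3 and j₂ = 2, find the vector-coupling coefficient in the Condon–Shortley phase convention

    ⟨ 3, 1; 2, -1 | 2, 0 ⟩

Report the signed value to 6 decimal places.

-0.377964

triangle: 3!·3!·1!/8! = 36/40320
(j±m)!: 4!·2!·1!·3!·2!·2! = 1152
prefactor² = (2J+1)·Δ·N² = 36/7
  k=0: +1/(0!·3!·2!·1!·1!·0!) = 1/12
  k=1: −1/(1!·2!·1!·0!·2!·1!) = -1/4
Σ = -1/6  ⇒  CG² = 36/7·(-1/6)² = 1/7
CG = −√(1/7) = -0.377964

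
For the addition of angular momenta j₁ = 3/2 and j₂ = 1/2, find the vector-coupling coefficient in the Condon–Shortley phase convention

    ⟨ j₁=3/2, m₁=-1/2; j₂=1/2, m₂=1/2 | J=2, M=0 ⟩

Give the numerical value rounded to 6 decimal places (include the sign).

+√(1/2) ≈ +0.707107

triangle: 0!×3!×1!/5! = 6/120
(j±m)!: 1!×2!×1!×0!×2!×2! = 8
prefactor² = (2J+1)×Δ×N² = 2
  k=0: +1/(0!×0!×2!×1!×1!×0!) = 1/2
Σ = 1/2  ⇒  CG² = 2×1/2² = 1/2
CG = +√(1/2) = +0.707107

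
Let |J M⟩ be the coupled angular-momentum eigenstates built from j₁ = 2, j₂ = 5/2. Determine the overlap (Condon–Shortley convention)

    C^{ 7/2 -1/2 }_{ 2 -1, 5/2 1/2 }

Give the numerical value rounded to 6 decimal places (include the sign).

-0.557773

√[8·1!3!4!/9! · 1!3!3!2!3!4!] = √(1152/35)
  +(−1)^0/∏(0,1,3,3,0,1)! = 1/36  (running 1/36)
  +(−1)^1/∏(1,0,2,2,1,2)! = -1/8  (running -7/72)
⟨..|..⟩ = √(1152/35)·(-7/72) = -0.557773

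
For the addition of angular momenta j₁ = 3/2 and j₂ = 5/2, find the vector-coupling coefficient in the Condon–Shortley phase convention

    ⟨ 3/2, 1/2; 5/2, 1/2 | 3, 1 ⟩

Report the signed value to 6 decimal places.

+0.129099  (= +√(1/60))

√[7·1!2!4!/8! · 2!1!3!2!4!2!] = √(48/5)
  +(−1)^0/∏(0,1,1,3,1,1)! = 1/6  (running 1/6)
  +(−1)^1/∏(1,0,0,2,2,2)! = -1/8  (running 1/24)
⟨..|..⟩ = √(48/5)·(1/24) = +0.129099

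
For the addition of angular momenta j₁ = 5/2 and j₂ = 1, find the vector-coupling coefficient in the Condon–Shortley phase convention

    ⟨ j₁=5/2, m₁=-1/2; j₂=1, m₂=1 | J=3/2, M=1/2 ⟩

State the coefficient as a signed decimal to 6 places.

+√(1/5) ≈ +0.447214

triangle: 2!·3!·0!/6! = 12/720
(j±m)!: 2!·3!·2!·0!·2!·1! = 48
prefactor² = (2J+1)·Δ·N² = 16/5
  k=2: +1/(2!·0!·1!·0!·2!·0!) = 1/4
Σ = 1/4  ⇒  CG² = 16/5·1/4² = 1/5
CG = +√(1/5) = +0.447214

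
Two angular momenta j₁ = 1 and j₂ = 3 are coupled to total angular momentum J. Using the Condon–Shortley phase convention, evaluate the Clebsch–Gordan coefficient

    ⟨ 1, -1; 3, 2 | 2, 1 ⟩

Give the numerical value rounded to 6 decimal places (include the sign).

triangle: 2!*0!*4!/7! = 48/5040
(j±m)!: 0!*2!*5!*1!*3!*1! = 1440
prefactor² = (2J+1)*Δ*N² = 480/7
  k=2: +1/(2!*0!*0!*3!*0!*1!) = 1/12
Σ = 1/12  ⇒  CG² = 480/7*1/12² = 10/21
CG = +√(10/21) = +0.690066

+√(10/21) ≈ +0.690066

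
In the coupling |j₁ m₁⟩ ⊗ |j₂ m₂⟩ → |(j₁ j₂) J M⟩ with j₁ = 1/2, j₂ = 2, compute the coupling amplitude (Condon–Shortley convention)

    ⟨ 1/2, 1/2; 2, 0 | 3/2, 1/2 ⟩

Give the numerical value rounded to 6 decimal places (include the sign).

+√(2/5) = +0.632456

j₁+j₂−J=1  J+j₁−j₂=0  J−j₁+j₂=3  j₁+j₂+J+1=5
(j₁±m₁, j₂±m₂, J±M) = (1,0,2,2,2,1)
P² = 8/5
sum k=0..0:
  [0] +1/2 = 1/2
S = 1/2
C² = P²·S² = 2/5 ; C = +0.632456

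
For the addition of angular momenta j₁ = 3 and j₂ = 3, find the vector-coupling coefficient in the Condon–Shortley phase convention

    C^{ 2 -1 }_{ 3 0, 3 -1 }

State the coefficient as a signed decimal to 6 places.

j₁+j₂−J=4  J+j₁−j₂=2  J−j₁+j₂=2  j₁+j₂+J+1=9
(j₁±m₁, j₂±m₂, J±M) = (3,3,2,4,1,3)
P² = 96/7
sum k=1..2:
  [1] −1/12 = -1/12
  [2] +1/8 = 1/8
S = 1/24
C² = P²·S² = 1/42 ; C = +0.154303

+0.154303  (= +√(1/42))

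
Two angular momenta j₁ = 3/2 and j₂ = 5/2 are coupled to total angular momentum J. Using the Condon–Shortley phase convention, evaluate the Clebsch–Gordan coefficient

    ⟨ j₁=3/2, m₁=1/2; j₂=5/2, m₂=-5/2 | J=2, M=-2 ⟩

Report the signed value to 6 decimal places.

√[5·2!1!3!/7! · 2!1!0!5!0!4!] = √(480/7)
  +(−1)^0/∏(0,2,1,0,0,3)! = 1/12  (running 1/12)
⟨..|..⟩ = √(480/7)·(1/12) = +0.690066

+√(10/21) ≈ +0.690066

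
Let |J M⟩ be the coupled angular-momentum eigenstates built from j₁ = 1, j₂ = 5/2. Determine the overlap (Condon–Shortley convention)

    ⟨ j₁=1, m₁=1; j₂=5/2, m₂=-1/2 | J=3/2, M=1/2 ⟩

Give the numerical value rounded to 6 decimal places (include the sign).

+√(1/5) ≈ +0.447214

√[4·2!0!3!/6! · 2!0!2!3!2!1!] = √(16/5)
  +(−1)^0/∏(0,2,0,2,0,1)! = 1/4  (running 1/4)
⟨..|..⟩ = √(16/5)·(1/4) = +0.447214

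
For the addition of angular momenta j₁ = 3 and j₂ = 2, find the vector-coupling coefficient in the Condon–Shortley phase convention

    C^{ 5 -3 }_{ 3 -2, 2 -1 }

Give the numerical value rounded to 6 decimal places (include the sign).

j₁+j₂−J=0  J+j₁−j₂=6  J−j₁+j₂=4  j₁+j₂+J+1=11
(j₁±m₁, j₂±m₂, J±M) = (1,5,1,3,2,8)
P² = 276480
sum k=0..0:
  [0] +1/720 = 1/720
S = 1/720
C² = P²·S² = 8/15 ; C = +0.730297

+√(8/15) = +0.730297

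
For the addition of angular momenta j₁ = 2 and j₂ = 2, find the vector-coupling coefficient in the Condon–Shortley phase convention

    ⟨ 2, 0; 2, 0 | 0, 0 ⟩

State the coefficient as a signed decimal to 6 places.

+√(1/5) ≈ +0.447214

j₁+j₂−J=4  J+j₁−j₂=0  J−j₁+j₂=0  j₁+j₂+J+1=5
(j₁±m₁, j₂±m₂, J±M) = (2,2,2,2,0,0)
P² = 16/5
sum k=2..2:
  [2] +1/4 = 1/4
S = 1/4
C² = P²·S² = 1/5 ; C = +0.447214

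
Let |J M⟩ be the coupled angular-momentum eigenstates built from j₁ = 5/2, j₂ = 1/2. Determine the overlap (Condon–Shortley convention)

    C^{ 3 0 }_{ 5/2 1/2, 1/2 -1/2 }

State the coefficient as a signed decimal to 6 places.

+√(1/2) ≈ +0.707107

triangle: 0!·5!·1!/7! = 120/5040
(j±m)!: 3!·2!·0!·1!·3!·3! = 432
prefactor² = (2J+1)·Δ·N² = 72
  k=0: +1/(0!·0!·2!·0!·3!·1!) = 1/12
Σ = 1/12  ⇒  CG² = 72·1/12² = 1/2
CG = +√(1/2) = +0.707107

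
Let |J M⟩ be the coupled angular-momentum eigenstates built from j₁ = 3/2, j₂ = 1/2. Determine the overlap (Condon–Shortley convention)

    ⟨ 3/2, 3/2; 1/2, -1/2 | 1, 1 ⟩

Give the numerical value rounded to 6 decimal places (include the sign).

triangle: 1!*2!*0!/4! = 2/24
(j±m)!: 3!*0!*0!*1!*2!*0! = 12
prefactor² = (2J+1)*Δ*N² = 3
  k=0: +1/(0!*1!*0!*0!*2!*0!) = 1/2
Σ = 1/2  ⇒  CG² = 3*1/2² = 3/4
CG = +√(3/4) = +0.866025

+√(3/4) ≈ +0.866025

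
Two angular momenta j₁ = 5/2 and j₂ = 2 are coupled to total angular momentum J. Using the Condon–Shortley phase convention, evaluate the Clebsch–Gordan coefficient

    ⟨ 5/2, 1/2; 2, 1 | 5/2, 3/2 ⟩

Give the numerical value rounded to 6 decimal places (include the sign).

j₁+j₂−J=2  J+j₁−j₂=3  J−j₁+j₂=2  j₁+j₂+J+1=8
(j₁±m₁, j₂±m₂, J±M) = (3,2,3,1,4,1)
P² = 216/35
sum k=1..2:
  [1] −1/4 = -1/4
  [2] +1/12 = 1/12
S = -1/6
C² = P²·S² = 6/35 ; C = -0.414039

-0.414039  (= −√(6/35))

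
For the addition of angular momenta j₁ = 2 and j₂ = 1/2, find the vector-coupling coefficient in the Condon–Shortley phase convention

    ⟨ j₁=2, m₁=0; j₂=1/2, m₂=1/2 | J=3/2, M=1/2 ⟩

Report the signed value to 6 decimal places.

j₁+j₂−J=1  J+j₁−j₂=3  J−j₁+j₂=0  j₁+j₂+J+1=5
(j₁±m₁, j₂±m₂, J±M) = (2,2,1,0,2,1)
P² = 8/5
sum k=1..1:
  [1] −1/2 = -1/2
S = -1/2
C² = P²·S² = 2/5 ; C = -0.632456

−√(2/5) ≈ -0.632456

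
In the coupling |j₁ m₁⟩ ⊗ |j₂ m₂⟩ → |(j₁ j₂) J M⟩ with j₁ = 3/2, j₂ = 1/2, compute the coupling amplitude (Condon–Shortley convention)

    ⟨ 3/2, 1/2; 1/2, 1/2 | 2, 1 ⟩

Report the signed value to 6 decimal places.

+0.866025

j₁+j₂−J=0  J+j₁−j₂=3  J−j₁+j₂=1  j₁+j₂+J+1=5
(j₁±m₁, j₂±m₂, J±M) = (2,1,1,0,3,1)
P² = 3
sum k=0..0:
  [0] +1/2 = 1/2
S = 1/2
C² = P²·S² = 3/4 ; C = +0.866025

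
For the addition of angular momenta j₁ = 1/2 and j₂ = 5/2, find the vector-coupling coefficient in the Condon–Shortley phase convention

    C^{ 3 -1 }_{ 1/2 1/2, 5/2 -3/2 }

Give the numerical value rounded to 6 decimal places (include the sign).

+√(1/3) ≈ +0.577350

j₁+j₂−J=0  J+j₁−j₂=1  J−j₁+j₂=5  j₁+j₂+J+1=7
(j₁±m₁, j₂±m₂, J±M) = (1,0,1,4,2,4)
P² = 192
sum k=0..0:
  [0] +1/24 = 1/24
S = 1/24
C² = P²·S² = 1/3 ; C = +0.577350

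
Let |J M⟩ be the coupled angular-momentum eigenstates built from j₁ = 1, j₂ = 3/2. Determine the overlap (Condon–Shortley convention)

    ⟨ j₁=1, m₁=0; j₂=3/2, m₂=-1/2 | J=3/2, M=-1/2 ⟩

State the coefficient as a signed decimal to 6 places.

triangle: 1!·1!·2!/5! = 2/120
(j±m)!: 1!·1!·1!·2!·1!·2! = 4
prefactor² = (2J+1)·Δ·N² = 4/15
  k=0: +1/(0!·1!·1!·1!·0!·1!) = 1
  k=1: −1/(1!·0!·0!·0!·1!·2!) = -1/2
Σ = 1/2  ⇒  CG² = 4/15·1/2² = 1/15
CG = +√(1/15) = +0.258199

+0.258199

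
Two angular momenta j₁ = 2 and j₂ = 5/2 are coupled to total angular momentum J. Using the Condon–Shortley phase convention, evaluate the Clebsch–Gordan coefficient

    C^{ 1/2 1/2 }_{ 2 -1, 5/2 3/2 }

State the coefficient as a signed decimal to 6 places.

√[2·4!0!1!/6! · 1!3!4!1!1!0!] = √(48/5)
  +(−1)^3/∏(3,1,0,1,0,0)! = -1/6  (running -1/6)
⟨..|..⟩ = √(48/5)·(-1/6) = -0.516398

-0.516398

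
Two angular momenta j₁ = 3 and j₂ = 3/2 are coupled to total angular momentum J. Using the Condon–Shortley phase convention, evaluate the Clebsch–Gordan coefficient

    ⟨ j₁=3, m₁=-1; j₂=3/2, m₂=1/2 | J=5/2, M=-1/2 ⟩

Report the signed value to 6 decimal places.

-0.119523

√[6·2!4!1!/8! · 2!4!2!1!2!3!] = √(288/35)
  +(−1)^1/∏(1,1,3,1,1,0)! = -1/6  (running -1/6)
  +(−1)^2/∏(2,0,2,0,2,1)! = 1/8  (running -1/24)
⟨..|..⟩ = √(288/35)·(-1/24) = -0.119523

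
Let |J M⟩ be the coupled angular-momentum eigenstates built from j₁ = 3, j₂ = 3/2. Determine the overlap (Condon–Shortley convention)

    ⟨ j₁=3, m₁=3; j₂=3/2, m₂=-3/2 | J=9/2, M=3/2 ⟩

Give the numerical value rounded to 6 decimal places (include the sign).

triangle: 0!×6!×3!/10! = 4320/3628800
(j±m)!: 6!×0!×0!×3!×6!×3! = 18662400
prefactor² = (2J+1)×Δ×N² = 1555200/7
  k=0: +1/(0!×0!×0!×0!×6!×3!) = 1/4320
Σ = 1/4320  ⇒  CG² = 1555200/7×1/4320² = 1/84
CG = +√(1/84) = +0.109109

+√(1/84) ≈ +0.109109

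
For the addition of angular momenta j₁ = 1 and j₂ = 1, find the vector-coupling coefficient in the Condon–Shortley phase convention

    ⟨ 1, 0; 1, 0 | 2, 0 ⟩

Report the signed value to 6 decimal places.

j₁+j₂−J=0  J+j₁−j₂=2  J−j₁+j₂=2  j₁+j₂+J+1=5
(j₁±m₁, j₂±m₂, J±M) = (1,1,1,1,2,2)
P² = 2/3
sum k=0..0:
  [0] +1/1 = 1
S = 1
C² = P²·S² = 2/3 ; C = +0.816497

+0.816497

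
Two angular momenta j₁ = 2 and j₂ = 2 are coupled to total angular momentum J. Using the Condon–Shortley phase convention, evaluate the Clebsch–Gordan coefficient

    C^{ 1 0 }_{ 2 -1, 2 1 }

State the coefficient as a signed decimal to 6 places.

+√(1/10) = +0.316228

j₁+j₂−J=3  J+j₁−j₂=1  J−j₁+j₂=1  j₁+j₂+J+1=6
(j₁±m₁, j₂±m₂, J±M) = (1,3,3,1,1,1)
P² = 9/10
sum k=2..3:
  [2] +1/2 = 1/2
  [3] −1/6 = -1/6
S = 1/3
C² = P²·S² = 1/10 ; C = +0.316228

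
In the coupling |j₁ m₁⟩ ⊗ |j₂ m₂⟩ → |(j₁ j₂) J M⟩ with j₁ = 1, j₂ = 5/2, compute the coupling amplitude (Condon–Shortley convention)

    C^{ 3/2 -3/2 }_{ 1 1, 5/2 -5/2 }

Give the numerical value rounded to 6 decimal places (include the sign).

j₁+j₂−J=2  J+j₁−j₂=0  J−j₁+j₂=3  j₁+j₂+J+1=6
(j₁±m₁, j₂±m₂, J±M) = (2,0,0,5,0,3)
P² = 96
sum k=0..0:
  [0] +1/12 = 1/12
S = 1/12
C² = P²·S² = 2/3 ; C = +0.816497

+0.816497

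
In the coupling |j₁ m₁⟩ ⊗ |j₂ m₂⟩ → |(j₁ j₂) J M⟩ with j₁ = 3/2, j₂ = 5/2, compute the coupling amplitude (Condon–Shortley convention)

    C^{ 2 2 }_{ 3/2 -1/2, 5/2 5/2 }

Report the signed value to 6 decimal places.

j₁+j₂−J=2  J+j₁−j₂=1  J−j₁+j₂=3  j₁+j₂+J+1=7
(j₁±m₁, j₂±m₂, J±M) = (1,2,5,0,4,0)
P² = 480/7
sum k=2..2:
  [2] +1/12 = 1/12
S = 1/12
C² = P²·S² = 10/21 ; C = +0.690066

+√(10/21) = +0.690066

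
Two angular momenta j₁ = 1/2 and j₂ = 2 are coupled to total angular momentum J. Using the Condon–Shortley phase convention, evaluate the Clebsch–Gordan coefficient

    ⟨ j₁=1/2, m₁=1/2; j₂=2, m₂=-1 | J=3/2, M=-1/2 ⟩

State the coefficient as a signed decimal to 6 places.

+√(3/5) ≈ +0.774597

triangle: 1!*0!*3!/5! = 6/120
(j±m)!: 1!*0!*1!*3!*1!*2! = 12
prefactor² = (2J+1)*Δ*N² = 12/5
  k=0: +1/(0!*1!*0!*1!*0!*2!) = 1/2
Σ = 1/2  ⇒  CG² = 12/5*1/2² = 3/5
CG = +√(3/5) = +0.774597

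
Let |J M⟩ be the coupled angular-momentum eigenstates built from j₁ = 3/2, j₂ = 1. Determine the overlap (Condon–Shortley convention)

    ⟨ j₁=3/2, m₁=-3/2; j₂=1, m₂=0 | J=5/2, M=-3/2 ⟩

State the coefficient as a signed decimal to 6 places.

+0.632456  (= +√(2/5))

triangle: 0!×3!×2!/6! = 12/720
(j±m)!: 0!×3!×1!×1!×1!×4! = 144
prefactor² = (2J+1)×Δ×N² = 72/5
  k=0: +1/(0!×0!×3!×1!×0!×1!) = 1/6
Σ = 1/6  ⇒  CG² = 72/5×1/6² = 2/5
CG = +√(2/5) = +0.632456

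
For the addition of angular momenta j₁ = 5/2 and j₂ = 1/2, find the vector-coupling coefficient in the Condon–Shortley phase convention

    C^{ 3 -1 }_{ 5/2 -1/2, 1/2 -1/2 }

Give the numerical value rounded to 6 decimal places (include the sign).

+0.816497

j₁+j₂−J=0  J+j₁−j₂=5  J−j₁+j₂=1  j₁+j₂+J+1=7
(j₁±m₁, j₂±m₂, J±M) = (2,3,0,1,2,4)
P² = 96
sum k=0..0:
  [0] +1/12 = 1/12
S = 1/12
C² = P²·S² = 2/3 ; C = +0.816497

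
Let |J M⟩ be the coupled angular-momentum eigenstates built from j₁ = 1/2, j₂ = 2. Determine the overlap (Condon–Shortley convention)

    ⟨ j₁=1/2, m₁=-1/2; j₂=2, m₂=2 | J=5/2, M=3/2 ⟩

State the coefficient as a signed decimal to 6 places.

√[6·0!1!4!/6! · 0!1!4!0!4!1!] = √(576/5)
  +(−1)^0/∏(0,0,1,4,0,0)! = 1/24  (running 1/24)
⟨..|..⟩ = √(576/5)·(1/24) = +0.447214

+√(1/5) ≈ +0.447214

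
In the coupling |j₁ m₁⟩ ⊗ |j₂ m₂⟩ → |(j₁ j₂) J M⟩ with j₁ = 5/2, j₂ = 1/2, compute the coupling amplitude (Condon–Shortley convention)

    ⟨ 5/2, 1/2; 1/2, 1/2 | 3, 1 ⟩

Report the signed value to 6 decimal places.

+√(2/3) ≈ +0.816497

triangle: 0!·5!·1!/7! = 120/5040
(j±m)!: 3!·2!·1!·0!·4!·2! = 576
prefactor² = (2J+1)·Δ·N² = 96
  k=0: +1/(0!·0!·2!·1!·3!·0!) = 1/12
Σ = 1/12  ⇒  CG² = 96·1/12² = 2/3
CG = +√(2/3) = +0.816497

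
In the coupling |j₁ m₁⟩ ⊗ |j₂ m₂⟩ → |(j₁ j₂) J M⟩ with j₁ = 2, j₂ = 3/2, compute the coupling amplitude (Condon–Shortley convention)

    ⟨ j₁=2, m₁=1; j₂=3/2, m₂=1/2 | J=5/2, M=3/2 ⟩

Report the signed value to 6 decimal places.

+0.169031  (= +√(1/35))

triangle: 1!×3!×2!/7! = 12/5040
(j±m)!: 3!×1!×2!×1!×4!×1! = 288
prefactor² = (2J+1)×Δ×N² = 144/35
  k=0: +1/(0!×1!×1!×2!×2!×0!) = 1/4
  k=1: −1/(1!×0!×0!×1!×3!×1!) = -1/6
Σ = 1/12  ⇒  CG² = 144/35×1/12² = 1/35
CG = +√(1/35) = +0.169031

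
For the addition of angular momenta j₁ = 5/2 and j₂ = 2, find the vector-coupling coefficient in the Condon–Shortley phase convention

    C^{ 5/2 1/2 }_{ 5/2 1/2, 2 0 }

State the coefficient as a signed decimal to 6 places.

−√(8/35) ≈ -0.478091

j₁+j₂−J=2  J+j₁−j₂=3  J−j₁+j₂=2  j₁+j₂+J+1=8
(j₁±m₁, j₂±m₂, J±M) = (3,2,2,2,3,2)
P² = 72/35
sum k=0..2:
  [0] +1/8 = 1/8
  [1] −1/2 = -1/2
  [2] +1/24 = 1/24
S = -1/3
C² = P²·S² = 8/35 ; C = -0.478091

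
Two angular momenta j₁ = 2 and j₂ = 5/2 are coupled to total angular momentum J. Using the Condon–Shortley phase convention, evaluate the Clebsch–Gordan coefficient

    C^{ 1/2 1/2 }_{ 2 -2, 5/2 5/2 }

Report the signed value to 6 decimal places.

+√(1/3) ≈ +0.577350

triangle: 4!×0!×1!/6! = 24/720
(j±m)!: 0!×4!×5!×0!×1!×0! = 2880
prefactor² = (2J+1)×Δ×N² = 192
  k=4: +1/(4!×0!×0!×1!×0!×0!) = 1/24
Σ = 1/24  ⇒  CG² = 192×1/24² = 1/3
CG = +√(1/3) = +0.577350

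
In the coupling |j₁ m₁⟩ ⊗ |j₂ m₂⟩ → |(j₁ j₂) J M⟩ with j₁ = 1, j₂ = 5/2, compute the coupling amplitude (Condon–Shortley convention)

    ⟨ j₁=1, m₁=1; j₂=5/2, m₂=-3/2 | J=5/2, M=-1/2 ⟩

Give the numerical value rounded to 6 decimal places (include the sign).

+√(16/35) ≈ +0.676123

triangle: 1!·1!·4!/7! = 24/5040
(j±m)!: 2!·0!·1!·4!·2!·3! = 576
prefactor² = (2J+1)·Δ·N² = 576/35
  k=0: +1/(0!·1!·0!·1!·1!·3!) = 1/6
Σ = 1/6  ⇒  CG² = 576/35·1/6² = 16/35
CG = +√(16/35) = +0.676123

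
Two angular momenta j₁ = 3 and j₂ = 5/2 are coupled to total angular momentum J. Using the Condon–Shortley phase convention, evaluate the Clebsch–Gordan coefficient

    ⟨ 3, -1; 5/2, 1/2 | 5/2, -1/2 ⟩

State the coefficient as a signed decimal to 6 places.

+√(8/35) = +0.478091

j₁+j₂−J=3  J+j₁−j₂=3  J−j₁+j₂=2  j₁+j₂+J+1=9
(j₁±m₁, j₂±m₂, J±M) = (2,4,3,2,2,3)
P² = 288/35
sum k=1..3:
  [1] −1/24 = -1/24
  [2] +1/4 = 1/4
  [3] −1/24 = -1/24
S = 1/6
C² = P²·S² = 8/35 ; C = +0.478091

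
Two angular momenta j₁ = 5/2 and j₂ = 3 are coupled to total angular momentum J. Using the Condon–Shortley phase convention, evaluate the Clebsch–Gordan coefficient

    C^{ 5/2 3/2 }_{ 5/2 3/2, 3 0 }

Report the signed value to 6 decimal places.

√[6·3!2!3!/9! · 4!1!3!3!4!1!] = √(864/35)
  +(−1)^0/∏(0,3,1,3,1,0)! = 1/36  (running 1/36)
  +(−1)^1/∏(1,2,0,2,2,1)! = -1/8  (running -7/72)
⟨..|..⟩ = √(864/35)·(-7/72) = -0.483046

-0.483046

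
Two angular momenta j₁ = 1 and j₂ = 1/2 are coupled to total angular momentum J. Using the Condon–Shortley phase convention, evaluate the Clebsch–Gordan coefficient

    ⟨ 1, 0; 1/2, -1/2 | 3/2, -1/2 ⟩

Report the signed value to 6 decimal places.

√[4·0!2!1!/4! · 1!1!0!1!1!2!] = √(2/3)
  +(−1)^0/∏(0,0,1,0,1,1)! = 1  (running 1)
⟨..|..⟩ = √(2/3)·(1) = +0.816497

+0.816497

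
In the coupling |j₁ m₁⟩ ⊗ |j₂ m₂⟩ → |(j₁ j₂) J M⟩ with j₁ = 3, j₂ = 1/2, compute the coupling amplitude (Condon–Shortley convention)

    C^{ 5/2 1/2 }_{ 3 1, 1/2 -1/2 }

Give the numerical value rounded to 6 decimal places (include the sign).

+√(4/7) ≈ +0.755929

√[6·1!5!0!/7! · 4!2!0!1!3!2!] = √(576/7)
  +(−1)^0/∏(0,1,2,0,3,0)! = 1/12  (running 1/12)
⟨..|..⟩ = √(576/7)·(1/12) = +0.755929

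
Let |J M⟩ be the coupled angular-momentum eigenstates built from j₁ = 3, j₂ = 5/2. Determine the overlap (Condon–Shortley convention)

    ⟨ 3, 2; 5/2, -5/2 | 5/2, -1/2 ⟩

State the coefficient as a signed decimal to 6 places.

j₁+j₂−J=3  J+j₁−j₂=3  J−j₁+j₂=2  j₁+j₂+J+1=9
(j₁±m₁, j₂±m₂, J±M) = (5,1,0,5,2,3)
P² = 1440/7
sum k=0..0:
  [0] +1/24 = 1/24
S = 1/24
C² = P²·S² = 5/14 ; C = +0.597614

+√(5/14) ≈ +0.597614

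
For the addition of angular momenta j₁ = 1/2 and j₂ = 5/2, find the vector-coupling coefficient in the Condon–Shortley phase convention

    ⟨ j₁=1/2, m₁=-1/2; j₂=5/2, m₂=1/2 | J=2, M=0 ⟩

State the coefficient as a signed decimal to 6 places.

√[5·1!0!4!/6! · 0!1!3!2!2!2!] = √(8)
  +(−1)^1/∏(1,0,0,2,0,2)! = -1/4  (running -1/4)
⟨..|..⟩ = √(8)·(-1/4) = -0.707107

−√(1/2) = -0.707107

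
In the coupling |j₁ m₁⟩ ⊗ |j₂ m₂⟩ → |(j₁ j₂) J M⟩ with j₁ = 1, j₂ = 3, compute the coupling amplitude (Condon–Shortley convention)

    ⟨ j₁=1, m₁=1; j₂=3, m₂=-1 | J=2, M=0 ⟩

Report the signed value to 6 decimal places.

+√(2/7) ≈ +0.534522

triangle: 2!·0!·4!/7! = 48/5040
(j±m)!: 2!·0!·2!·4!·2!·2! = 384
prefactor² = (2J+1)·Δ·N² = 128/7
  k=0: +1/(0!·2!·0!·2!·0!·2!) = 1/8
Σ = 1/8  ⇒  CG² = 128/7·1/8² = 2/7
CG = +√(2/7) = +0.534522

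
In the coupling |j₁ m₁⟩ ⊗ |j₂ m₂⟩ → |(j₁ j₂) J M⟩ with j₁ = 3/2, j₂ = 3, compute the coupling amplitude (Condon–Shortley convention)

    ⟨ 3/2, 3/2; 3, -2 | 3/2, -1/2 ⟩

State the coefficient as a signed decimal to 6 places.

√[4·3!0!3!/7! · 3!0!1!5!1!2!] = √(288/7)
  +(−1)^0/∏(0,3,0,1,0,2)! = 1/12  (running 1/12)
⟨..|..⟩ = √(288/7)·(1/12) = +0.534522

+√(2/7) = +0.534522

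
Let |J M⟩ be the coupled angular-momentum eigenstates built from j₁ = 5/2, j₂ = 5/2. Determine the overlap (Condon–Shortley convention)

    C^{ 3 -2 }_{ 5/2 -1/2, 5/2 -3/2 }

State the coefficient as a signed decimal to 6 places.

j₁+j₂−J=2  J+j₁−j₂=3  J−j₁+j₂=3  j₁+j₂+J+1=9
(j₁±m₁, j₂±m₂, J±M) = (2,3,1,4,1,5)
P² = 48
sum k=0..1:
  [0] +1/24 = 1/24
  [1] −1/12 = -1/12
S = -1/24
C² = P²·S² = 1/12 ; C = -0.288675

−√(1/12) ≈ -0.288675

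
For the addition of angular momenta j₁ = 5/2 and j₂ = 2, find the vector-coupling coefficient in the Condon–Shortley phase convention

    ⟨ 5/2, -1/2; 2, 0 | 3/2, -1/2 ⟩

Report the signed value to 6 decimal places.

+0.239046

√[4·3!2!1!/7! · 2!3!2!2!1!2!] = √(32/35)
  +(−1)^1/∏(1,2,2,1,0,0)! = -1/4  (running -1/4)
  +(−1)^2/∏(2,1,1,0,1,1)! = 1/2  (running 1/4)
⟨..|..⟩ = √(32/35)·(1/4) = +0.239046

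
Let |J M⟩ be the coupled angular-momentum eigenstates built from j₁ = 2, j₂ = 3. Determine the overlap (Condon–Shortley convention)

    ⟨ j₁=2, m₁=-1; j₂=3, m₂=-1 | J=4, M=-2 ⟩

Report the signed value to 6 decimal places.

−√(1/28) = -0.188982

√[9·1!3!5!/10! · 1!3!2!4!2!6!] = √(5184/7)
  +(−1)^0/∏(0,1,3,2,0,3)! = 1/72  (running 1/72)
  +(−1)^1/∏(1,0,2,1,1,4)! = -1/48  (running -1/144)
⟨..|..⟩ = √(5184/7)·(-1/144) = -0.188982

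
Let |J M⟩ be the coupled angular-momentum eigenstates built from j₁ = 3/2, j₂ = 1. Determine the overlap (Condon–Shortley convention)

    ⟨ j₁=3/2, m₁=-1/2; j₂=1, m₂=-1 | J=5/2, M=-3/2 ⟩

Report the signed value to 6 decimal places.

√[6·0!3!2!/6! · 1!2!0!2!1!4!] = √(48/5)
  +(−1)^0/∏(0,0,2,0,1,2)! = 1/4  (running 1/4)
⟨..|..⟩ = √(48/5)·(1/4) = +0.774597

+√(3/5) = +0.774597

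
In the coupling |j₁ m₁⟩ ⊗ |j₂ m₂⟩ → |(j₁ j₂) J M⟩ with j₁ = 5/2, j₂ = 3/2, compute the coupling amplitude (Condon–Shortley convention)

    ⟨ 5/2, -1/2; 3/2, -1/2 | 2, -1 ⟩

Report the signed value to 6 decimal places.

√[5·2!3!1!/7! · 2!3!1!2!1!3!] = √(12/7)
  +(−1)^0/∏(0,2,3,1,0,0)! = 1/12  (running 1/12)
  +(−1)^1/∏(1,1,2,0,1,1)! = -1/2  (running -5/12)
⟨..|..⟩ = √(12/7)·(-5/12) = -0.545545

−√(25/84) = -0.545545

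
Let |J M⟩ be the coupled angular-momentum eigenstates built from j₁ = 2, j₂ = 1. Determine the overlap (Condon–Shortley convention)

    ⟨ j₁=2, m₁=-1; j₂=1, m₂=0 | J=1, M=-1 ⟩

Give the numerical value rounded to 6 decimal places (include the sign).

−√(3/10) = -0.547723

√[3·2!2!0!/5! · 1!3!1!1!0!2!] = √(6/5)
  +(−1)^1/∏(1,1,2,0,0,0)! = -1/2  (running -1/2)
⟨..|..⟩ = √(6/5)·(-1/2) = -0.547723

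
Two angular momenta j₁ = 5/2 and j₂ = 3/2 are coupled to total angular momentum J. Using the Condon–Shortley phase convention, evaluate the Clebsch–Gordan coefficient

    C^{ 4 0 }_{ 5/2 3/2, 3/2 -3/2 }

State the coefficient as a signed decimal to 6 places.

j₁+j₂−J=0  J+j₁−j₂=5  J−j₁+j₂=3  j₁+j₂+J+1=9
(j₁±m₁, j₂±m₂, J±M) = (4,1,0,3,4,4)
P² = 10368/7
sum k=0..0:
  [0] +1/144 = 1/144
S = 1/144
C² = P²·S² = 1/14 ; C = +0.267261

+0.267261  (= +√(1/14))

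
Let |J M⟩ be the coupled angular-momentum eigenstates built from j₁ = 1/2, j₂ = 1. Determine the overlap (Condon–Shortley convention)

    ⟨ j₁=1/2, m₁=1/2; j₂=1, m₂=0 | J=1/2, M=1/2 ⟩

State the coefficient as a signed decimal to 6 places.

√[2·1!0!1!/3! · 1!0!1!1!1!0!] = √(1/3)
  +(−1)^0/∏(0,1,0,1,0,0)! = 1  (running 1)
⟨..|..⟩ = √(1/3)·(1) = +0.577350

+0.577350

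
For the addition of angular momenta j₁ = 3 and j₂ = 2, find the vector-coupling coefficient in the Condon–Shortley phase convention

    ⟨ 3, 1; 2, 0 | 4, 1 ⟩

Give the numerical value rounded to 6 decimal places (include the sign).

+√(3/28) = +0.327327

√[9·1!5!3!/10! · 4!2!2!2!5!3!] = √(1728/7)
  +(−1)^0/∏(0,1,2,2,3,1)! = 1/24  (running 1/24)
  +(−1)^1/∏(1,0,1,1,4,2)! = -1/48  (running 1/48)
⟨..|..⟩ = √(1728/7)·(1/48) = +0.327327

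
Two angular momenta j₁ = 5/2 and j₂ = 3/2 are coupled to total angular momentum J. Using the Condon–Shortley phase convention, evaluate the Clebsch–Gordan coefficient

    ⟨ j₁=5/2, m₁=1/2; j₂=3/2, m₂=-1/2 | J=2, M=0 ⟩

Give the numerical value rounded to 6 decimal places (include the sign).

j₁+j₂−J=2  J+j₁−j₂=3  J−j₁+j₂=1  j₁+j₂+J+1=7
(j₁±m₁, j₂±m₂, J±M) = (3,2,1,2,2,2)
P² = 8/7
sum k=0..1:
  [0] +1/4 = 1/4
  [1] −1/2 = -1/2
S = -1/4
C² = P²·S² = 1/14 ; C = -0.267261

−√(1/14) = -0.267261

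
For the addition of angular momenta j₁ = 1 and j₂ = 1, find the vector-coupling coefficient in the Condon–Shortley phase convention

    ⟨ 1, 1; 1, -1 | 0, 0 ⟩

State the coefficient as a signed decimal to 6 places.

+√(1/3) = +0.577350

√[1·2!0!0!/3! · 2!0!0!2!0!0!] = √(4/3)
  +(−1)^0/∏(0,2,0,0,0,0)! = 1/2  (running 1/2)
⟨..|..⟩ = √(4/3)·(1/2) = +0.577350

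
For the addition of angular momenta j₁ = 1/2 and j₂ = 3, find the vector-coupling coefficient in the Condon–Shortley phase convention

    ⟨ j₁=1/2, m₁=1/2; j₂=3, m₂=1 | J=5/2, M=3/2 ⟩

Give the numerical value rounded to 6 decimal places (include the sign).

+0.534522  (= +√(2/7))

triangle: 1!·0!·5!/7! = 120/5040
(j±m)!: 1!·0!·4!·2!·4!·1! = 1152
prefactor² = (2J+1)·Δ·N² = 1152/7
  k=0: +1/(0!·1!·0!·4!·0!·1!) = 1/24
Σ = 1/24  ⇒  CG² = 1152/7·1/24² = 2/7
CG = +√(2/7) = +0.534522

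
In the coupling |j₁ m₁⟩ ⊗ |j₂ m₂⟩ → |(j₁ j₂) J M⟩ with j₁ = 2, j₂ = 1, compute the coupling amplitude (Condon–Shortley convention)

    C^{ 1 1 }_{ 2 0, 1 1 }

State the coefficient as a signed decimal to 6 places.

+√(1/10) = +0.316228

√[3·2!2!0!/5! · 2!2!2!0!2!0!] = √(8/5)
  +(−1)^2/∏(2,0,0,0,2,0)! = 1/4  (running 1/4)
⟨..|..⟩ = √(8/5)·(1/4) = +0.316228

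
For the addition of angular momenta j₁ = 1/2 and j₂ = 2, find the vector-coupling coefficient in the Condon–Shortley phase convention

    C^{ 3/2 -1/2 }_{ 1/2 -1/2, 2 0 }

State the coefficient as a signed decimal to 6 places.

j₁+j₂−J=1  J+j₁−j₂=0  J−j₁+j₂=3  j₁+j₂+J+1=5
(j₁±m₁, j₂±m₂, J±M) = (0,1,2,2,1,2)
P² = 8/5
sum k=1..1:
  [1] −1/2 = -1/2
S = -1/2
C² = P²·S² = 2/5 ; C = -0.632456

−√(2/5) ≈ -0.632456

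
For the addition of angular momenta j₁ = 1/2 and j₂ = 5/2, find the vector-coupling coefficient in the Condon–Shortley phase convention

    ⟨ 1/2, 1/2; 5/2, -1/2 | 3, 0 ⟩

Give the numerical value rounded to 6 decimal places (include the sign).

+0.707107  (= +√(1/2))

√[7·0!1!5!/7! · 1!0!2!3!3!3!] = √(72)
  +(−1)^0/∏(0,0,0,2,1,3)! = 1/12  (running 1/12)
⟨..|..⟩ = √(72)·(1/12) = +0.707107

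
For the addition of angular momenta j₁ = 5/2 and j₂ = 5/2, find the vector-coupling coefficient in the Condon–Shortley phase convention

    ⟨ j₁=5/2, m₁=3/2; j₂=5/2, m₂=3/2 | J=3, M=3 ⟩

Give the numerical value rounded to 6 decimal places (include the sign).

-0.666667

√[7·2!3!3!/9! · 4!1!4!1!6!0!] = √(576)
  +(−1)^1/∏(1,1,0,3,3,0)! = -1/36  (running -1/36)
⟨..|..⟩ = √(576)·(-1/36) = -0.666667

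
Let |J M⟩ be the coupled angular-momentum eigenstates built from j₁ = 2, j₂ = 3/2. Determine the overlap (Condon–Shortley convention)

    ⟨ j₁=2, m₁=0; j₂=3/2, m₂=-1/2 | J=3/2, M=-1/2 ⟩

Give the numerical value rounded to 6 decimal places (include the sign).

-0.447214

√[4·2!2!1!/6! · 2!2!1!2!1!2!] = √(16/45)
  +(−1)^0/∏(0,2,2,1,0,0)! = 1/4  (running 1/4)
  +(−1)^1/∏(1,1,1,0,1,1)! = -1  (running -3/4)
⟨..|..⟩ = √(16/45)·(-3/4) = -0.447214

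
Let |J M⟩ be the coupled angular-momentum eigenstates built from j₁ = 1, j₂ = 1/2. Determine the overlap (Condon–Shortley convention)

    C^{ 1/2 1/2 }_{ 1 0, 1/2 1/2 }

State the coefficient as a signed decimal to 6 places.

−√(1/3) ≈ -0.577350

j₁+j₂−J=1  J+j₁−j₂=1  J−j₁+j₂=0  j₁+j₂+J+1=3
(j₁±m₁, j₂±m₂, J±M) = (1,1,1,0,1,0)
P² = 1/3
sum k=1..1:
  [1] −1/1 = -1
S = -1
C² = P²·S² = 1/3 ; C = -0.577350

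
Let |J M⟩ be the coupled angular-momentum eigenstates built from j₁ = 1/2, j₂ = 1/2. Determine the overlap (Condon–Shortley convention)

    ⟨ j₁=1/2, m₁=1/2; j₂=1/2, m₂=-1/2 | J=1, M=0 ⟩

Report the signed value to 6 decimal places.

√[3·0!1!1!/3! · 1!0!0!1!1!1!] = √(1/2)
  +(−1)^0/∏(0,0,0,0,1,1)! = 1  (running 1)
⟨..|..⟩ = √(1/2)·(1) = +0.707107

+0.707107  (= +√(1/2))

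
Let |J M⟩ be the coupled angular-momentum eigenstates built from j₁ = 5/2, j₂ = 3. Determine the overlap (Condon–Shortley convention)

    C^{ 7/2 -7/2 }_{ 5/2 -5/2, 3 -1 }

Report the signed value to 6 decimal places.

√[8·2!3!4!/10! · 0!5!2!4!0!7!] = √(18432)
  +(−1)^2/∏(2,0,3,0,0,4)! = 1/288  (running 1/288)
⟨..|..⟩ = √(18432)·(1/288) = +0.471405

+√(2/9) ≈ +0.471405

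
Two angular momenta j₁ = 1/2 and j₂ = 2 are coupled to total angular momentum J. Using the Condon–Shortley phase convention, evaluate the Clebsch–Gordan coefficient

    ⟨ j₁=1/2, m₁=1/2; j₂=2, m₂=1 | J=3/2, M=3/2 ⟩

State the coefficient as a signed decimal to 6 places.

triangle: 1!·0!·3!/5! = 6/120
(j±m)!: 1!·0!·3!·1!·3!·0! = 36
prefactor² = (2J+1)·Δ·N² = 36/5
  k=0: +1/(0!·1!·0!·3!·0!·0!) = 1/6
Σ = 1/6  ⇒  CG² = 36/5·1/6² = 1/5
CG = +√(1/5) = +0.447214

+√(1/5) ≈ +0.447214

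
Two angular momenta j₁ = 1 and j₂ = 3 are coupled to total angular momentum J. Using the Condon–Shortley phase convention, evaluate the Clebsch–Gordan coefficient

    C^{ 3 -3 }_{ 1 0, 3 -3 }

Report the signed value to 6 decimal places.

+√(3/4) = +0.866025

triangle: 1!×1!×5!/8! = 120/40320
(j±m)!: 1!×1!×0!×6!×0!×6! = 518400
prefactor² = (2J+1)×Δ×N² = 10800
  k=0: +1/(0!×1!×1!×0!×0!×5!) = 1/120
Σ = 1/120  ⇒  CG² = 10800×1/120² = 3/4
CG = +√(3/4) = +0.866025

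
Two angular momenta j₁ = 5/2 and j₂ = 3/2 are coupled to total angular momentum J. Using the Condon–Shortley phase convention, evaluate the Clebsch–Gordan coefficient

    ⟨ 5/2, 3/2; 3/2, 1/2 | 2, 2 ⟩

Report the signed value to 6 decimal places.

√[5·2!3!1!/7! · 4!1!2!1!4!0!] = √(96/7)
  +(−1)^1/∏(1,1,0,1,3,0)! = -1/6  (running -1/6)
⟨..|..⟩ = √(96/7)·(-1/6) = -0.617213

-0.617213  (= −√(8/21))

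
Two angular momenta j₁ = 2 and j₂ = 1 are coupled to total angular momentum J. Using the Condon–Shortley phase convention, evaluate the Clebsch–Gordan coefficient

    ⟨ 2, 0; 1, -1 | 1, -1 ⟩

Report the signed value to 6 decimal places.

+0.316228  (= +√(1/10))

√[3·2!2!0!/5! · 2!2!0!2!0!2!] = √(8/5)
  +(−1)^0/∏(0,2,2,0,0,0)! = 1/4  (running 1/4)
⟨..|..⟩ = √(8/5)·(1/4) = +0.316228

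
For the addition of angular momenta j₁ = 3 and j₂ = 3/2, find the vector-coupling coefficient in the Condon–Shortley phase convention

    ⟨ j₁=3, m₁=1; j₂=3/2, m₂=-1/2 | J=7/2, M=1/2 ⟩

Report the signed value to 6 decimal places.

+0.534522

√[8·1!5!2!/9! · 4!2!1!2!4!3!] = √(512/7)
  +(−1)^0/∏(0,1,2,1,3,1)! = 1/12  (running 1/12)
  +(−1)^1/∏(1,0,1,0,4,2)! = -1/48  (running 1/16)
⟨..|..⟩ = √(512/7)·(1/16) = +0.534522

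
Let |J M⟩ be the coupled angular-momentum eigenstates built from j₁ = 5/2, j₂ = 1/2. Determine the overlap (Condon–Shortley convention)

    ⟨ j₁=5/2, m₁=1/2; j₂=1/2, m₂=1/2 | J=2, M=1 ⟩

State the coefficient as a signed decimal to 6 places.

√[5·1!4!0!/6! · 3!2!1!0!3!1!] = √(12)
  +(−1)^1/∏(1,0,1,0,3,0)! = -1/6  (running -1/6)
⟨..|..⟩ = √(12)·(-1/6) = -0.577350

−√(1/3) ≈ -0.577350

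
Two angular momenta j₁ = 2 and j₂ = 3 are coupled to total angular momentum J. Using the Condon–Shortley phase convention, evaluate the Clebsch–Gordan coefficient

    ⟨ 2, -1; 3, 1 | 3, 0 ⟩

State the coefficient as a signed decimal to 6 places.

+0.182574

triangle: 2!*2!*4!/9! = 96/362880
(j±m)!: 1!*3!*4!*2!*3!*3! = 10368
prefactor² = (2J+1)*Δ*N² = 96/5
  k=1: −1/(1!*1!*2!*3!*0!*1!) = -1/12
  k=2: +1/(2!*0!*1!*2!*1!*2!) = 1/8
Σ = 1/24  ⇒  CG² = 96/5*1/24² = 1/30
CG = +√(1/30) = +0.182574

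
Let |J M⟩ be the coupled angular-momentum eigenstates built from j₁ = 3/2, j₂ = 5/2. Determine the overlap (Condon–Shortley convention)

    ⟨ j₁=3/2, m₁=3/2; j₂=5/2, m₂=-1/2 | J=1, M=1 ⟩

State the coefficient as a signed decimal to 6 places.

j₁+j₂−J=3  J+j₁−j₂=0  J−j₁+j₂=2  j₁+j₂+J+1=6
(j₁±m₁, j₂±m₂, J±M) = (3,0,2,3,2,0)
P² = 36/5
sum k=0..0:
  [0] +1/12 = 1/12
S = 1/12
C² = P²·S² = 1/20 ; C = +0.223607

+√(1/20) = +0.223607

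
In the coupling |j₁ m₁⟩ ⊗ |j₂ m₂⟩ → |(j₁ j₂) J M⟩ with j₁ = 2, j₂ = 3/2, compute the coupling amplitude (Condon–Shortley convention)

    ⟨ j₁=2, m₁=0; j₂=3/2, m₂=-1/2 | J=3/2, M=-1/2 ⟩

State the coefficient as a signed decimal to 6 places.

−√(1/5) ≈ -0.447214

triangle: 2!*2!*1!/6! = 4/720
(j±m)!: 2!*2!*1!*2!*1!*2! = 16
prefactor² = (2J+1)*Δ*N² = 16/45
  k=0: +1/(0!*2!*2!*1!*0!*0!) = 1/4
  k=1: −1/(1!*1!*1!*0!*1!*1!) = -1
Σ = -3/4  ⇒  CG² = 16/45*(-3/4)² = 1/5
CG = −√(1/5) = -0.447214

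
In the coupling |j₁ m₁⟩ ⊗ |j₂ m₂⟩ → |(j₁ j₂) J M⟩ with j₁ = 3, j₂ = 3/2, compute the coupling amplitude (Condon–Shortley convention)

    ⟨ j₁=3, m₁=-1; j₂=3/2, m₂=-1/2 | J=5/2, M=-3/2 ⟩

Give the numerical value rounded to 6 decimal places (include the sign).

j₁+j₂−J=2  J+j₁−j₂=4  J−j₁+j₂=1  j₁+j₂+J+1=8
(j₁±m₁, j₂±m₂, J±M) = (2,4,1,2,1,4)
P² = 576/35
sum k=0..1:
  [0] +1/48 = 1/48
  [1] −1/6 = -1/6
S = -7/48
C² = P²·S² = 7/20 ; C = -0.591608

−√(7/20) = -0.591608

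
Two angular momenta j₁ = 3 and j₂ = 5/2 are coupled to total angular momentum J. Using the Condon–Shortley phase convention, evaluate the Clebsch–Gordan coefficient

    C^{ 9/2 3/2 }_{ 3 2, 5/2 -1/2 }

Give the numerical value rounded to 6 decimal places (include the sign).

√[10·1!5!4!/11! · 5!1!2!3!6!3!] = √(345600/77)
  +(−1)^0/∏(0,1,1,2,4,2)! = 1/96  (running 1/96)
  +(−1)^1/∏(1,0,0,1,5,3)! = -1/720  (running 13/1440)
⟨..|..⟩ = √(345600/77)·(13/1440) = +0.604815

+√(169/462) ≈ +0.604815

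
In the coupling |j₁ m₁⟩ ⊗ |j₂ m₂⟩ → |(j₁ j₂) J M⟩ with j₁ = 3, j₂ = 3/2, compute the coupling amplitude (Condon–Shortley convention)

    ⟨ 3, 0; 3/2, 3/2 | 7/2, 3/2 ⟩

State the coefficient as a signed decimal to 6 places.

√[8·1!5!2!/9! · 3!3!3!0!5!2!] = √(1920/7)
  +(−1)^1/∏(1,0,2,2,3,0)! = -1/24  (running -1/24)
⟨..|..⟩ = √(1920/7)·(-1/24) = -0.690066

−√(10/21) = -0.690066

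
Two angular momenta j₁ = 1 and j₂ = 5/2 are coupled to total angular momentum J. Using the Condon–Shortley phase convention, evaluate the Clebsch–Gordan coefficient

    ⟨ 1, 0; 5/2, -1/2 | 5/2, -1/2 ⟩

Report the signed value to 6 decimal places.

√[6·1!1!4!/7! · 1!1!2!3!2!3!] = √(144/35)
  +(−1)^0/∏(0,1,1,2,0,2)! = 1/4  (running 1/4)
  +(−1)^1/∏(1,0,0,1,1,3)! = -1/6  (running 1/12)
⟨..|..⟩ = √(144/35)·(1/12) = +0.169031

+0.169031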